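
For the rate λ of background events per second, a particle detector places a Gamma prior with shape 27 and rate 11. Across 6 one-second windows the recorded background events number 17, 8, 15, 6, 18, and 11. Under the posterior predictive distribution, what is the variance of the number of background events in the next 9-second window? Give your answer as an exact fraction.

1404/17

Total count: 17 + 8 + 15 + 6 + 18 + 11 = 75.
Total exposure: 6 seconds.
The Gamma prior is conjugate for the Poisson rate, so λ | data ~ Gamma(27+75, 11+6) = Gamma(102, 17).
The posterior predictive for a window of length T is Negative Binomial with variance T·α'·(β'+T)/β'² = 9·102·26/289 = 1404/17.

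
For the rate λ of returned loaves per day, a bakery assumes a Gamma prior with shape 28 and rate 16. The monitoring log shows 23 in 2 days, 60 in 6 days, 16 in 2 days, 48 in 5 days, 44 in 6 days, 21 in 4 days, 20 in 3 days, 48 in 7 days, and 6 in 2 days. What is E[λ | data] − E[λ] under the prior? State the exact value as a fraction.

Total count: 23 + 60 + 16 + 48 + 44 + 21 + 20 + 48 + 6 = 286.
Total exposure: 2 + 6 + 2 + 5 + 6 + 4 + 3 + 7 + 2 = 37 days.
The Gamma prior is conjugate for the Poisson rate, so λ | data ~ Gamma(28+286, 16+37) = Gamma(314, 53).
Posterior mean = 314/53 = 314/53; prior mean = 28/16 = 7/4. Difference = 314/53 − 7/4 = 885/212.

885/212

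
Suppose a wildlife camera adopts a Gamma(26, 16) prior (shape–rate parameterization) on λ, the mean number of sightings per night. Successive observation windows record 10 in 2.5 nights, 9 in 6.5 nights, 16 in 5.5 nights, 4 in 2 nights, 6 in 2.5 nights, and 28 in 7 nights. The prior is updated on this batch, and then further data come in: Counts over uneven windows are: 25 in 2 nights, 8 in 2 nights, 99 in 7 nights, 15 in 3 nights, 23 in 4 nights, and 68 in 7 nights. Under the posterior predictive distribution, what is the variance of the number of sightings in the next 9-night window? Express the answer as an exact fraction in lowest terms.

230508/4489

Total count: 10 + 9 + 16 + 4 + 6 + 28 = 73.
Total exposure: 2.5 + 6.5 + 5.5 + 2 + 2.5 + 7 = 26 nights.
After the first batch: Gamma(26 + 73, 16 + 26) = Gamma(99, 42).
Total count: 25 + 8 + 99 + 15 + 23 + 68 = 238.
Total exposure: 2 + 2 + 7 + 3 + 4 + 7 = 25 nights.
After the second batch: Gamma(99 + 238, 42 + 25) = Gamma(337, 67).
The posterior predictive for a window of length T is Negative Binomial with variance T·α'·(β'+T)/β'² = 9·337·76/4489 = 230508/4489.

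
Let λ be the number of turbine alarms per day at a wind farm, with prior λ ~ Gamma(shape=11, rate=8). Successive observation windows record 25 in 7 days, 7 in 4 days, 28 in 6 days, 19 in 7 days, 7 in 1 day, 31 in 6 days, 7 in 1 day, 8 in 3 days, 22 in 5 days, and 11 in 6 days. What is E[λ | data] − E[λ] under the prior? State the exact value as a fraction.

407/216

Total count: 25 + 7 + 28 + 19 + 7 + 31 + 7 + 8 + 22 + 11 = 165.
Total exposure: 7 + 4 + 6 + 7 + 1 + 6 + 1 + 3 + 5 + 6 = 46 days.
Gamma(α, β) with Poisson data over total exposure Σt gives posterior Gamma(α+Σx, β+Σt) = Gamma(176, 54).
Posterior mean = 176/54 = 88/27; prior mean = 11/8 = 11/8. Difference = 88/27 − 11/8 = 407/216.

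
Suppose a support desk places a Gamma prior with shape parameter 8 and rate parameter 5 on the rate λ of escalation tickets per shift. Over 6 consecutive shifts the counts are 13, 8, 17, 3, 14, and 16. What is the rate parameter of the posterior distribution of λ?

11

Total count: 13 + 8 + 17 + 3 + 14 + 16 = 71.
Total exposure: 6 shifts.
Posterior: α' = 8 + 71 = 79, β' = 5 + 6 = 11.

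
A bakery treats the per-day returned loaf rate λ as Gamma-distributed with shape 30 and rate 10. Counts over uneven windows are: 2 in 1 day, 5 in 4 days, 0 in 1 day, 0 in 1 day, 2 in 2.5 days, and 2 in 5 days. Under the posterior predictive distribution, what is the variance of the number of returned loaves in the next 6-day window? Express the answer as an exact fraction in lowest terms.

30012/2401

Total count: 2 + 5 + 0 + 0 + 2 + 2 = 11.
Total exposure: 1 + 4 + 1 + 1 + 2.5 + 5 = 14.5 days.
Conjugate update: add total count to the shape and total exposure to the rate, giving Gamma(41, 49/2).
The posterior predictive for a window of length T is Negative Binomial with variance T·α'·(β'+T)/β'² = 6·41·(61/2)/(2401/4) = 30012/2401.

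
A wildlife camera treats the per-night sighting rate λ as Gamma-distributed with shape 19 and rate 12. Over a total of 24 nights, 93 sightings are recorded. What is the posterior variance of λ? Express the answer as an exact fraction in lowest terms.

Total count 93 over total exposure 24 nights.
Gamma(α, β) with Poisson data over total exposure Σt gives posterior Gamma(α+Σx, β+Σt) = Gamma(112, 36).
Posterior variance = α'/β'² = 112/1296 = 7/81.

7/81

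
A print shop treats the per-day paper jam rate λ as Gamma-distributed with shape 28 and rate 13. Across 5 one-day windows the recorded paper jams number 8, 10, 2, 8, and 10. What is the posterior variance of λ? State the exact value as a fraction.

11/54

Total count: 8 + 10 + 2 + 8 + 10 = 38.
Total exposure: 5 days.
By Gamma–Poisson conjugacy, the posterior is Gamma(α + Σx, β + Σt) = Gamma(28 + 38, 13 + 5) = Gamma(66, 18).
Posterior variance = α'/β'² = 66/324 = 11/54.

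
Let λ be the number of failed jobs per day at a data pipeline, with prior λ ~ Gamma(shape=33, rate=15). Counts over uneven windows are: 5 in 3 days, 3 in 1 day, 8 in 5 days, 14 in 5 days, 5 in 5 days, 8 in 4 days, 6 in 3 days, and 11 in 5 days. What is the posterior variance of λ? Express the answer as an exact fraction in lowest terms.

93/2116

Total count: 5 + 3 + 8 + 14 + 5 + 8 + 6 + 11 = 60.
Total exposure: 3 + 1 + 5 + 5 + 5 + 4 + 3 + 5 = 31 days.
Conjugate update: add total count to the shape and total exposure to the rate, giving Gamma(93, 46).
Posterior variance = α'/β'² = 93/2116.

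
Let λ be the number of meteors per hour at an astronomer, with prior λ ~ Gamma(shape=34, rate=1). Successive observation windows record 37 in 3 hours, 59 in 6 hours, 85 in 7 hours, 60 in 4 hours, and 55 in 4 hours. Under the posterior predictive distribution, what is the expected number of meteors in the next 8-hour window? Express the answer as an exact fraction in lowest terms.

528/5

Total count: 37 + 59 + 85 + 60 + 55 = 296.
Total exposure: 3 + 6 + 7 + 4 + 4 = 24 hours.
Posterior: α' = 34 + 296 = 330, β' = 1 + 24 = 25.
Predictive mean over an 8-hour window = T·E[λ|data] = 8·330/25 = 528/5.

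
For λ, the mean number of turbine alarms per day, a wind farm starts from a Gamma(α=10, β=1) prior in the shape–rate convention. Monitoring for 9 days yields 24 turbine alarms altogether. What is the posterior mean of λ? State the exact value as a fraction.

17/5

Total count 24 over total exposure 9 days.
Conjugate update: add total count to the shape and total exposure to the rate, giving Gamma(34, 10).
Posterior mean = α'/β' = 34/10 = 17/5.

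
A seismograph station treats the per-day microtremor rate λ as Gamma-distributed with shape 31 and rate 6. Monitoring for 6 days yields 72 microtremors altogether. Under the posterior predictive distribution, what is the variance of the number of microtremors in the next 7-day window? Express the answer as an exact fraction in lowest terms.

Total count 72 over total exposure 6 days.
Posterior: α' = 31 + 72 = 103, β' = 6 + 6 = 12.
The posterior predictive for a window of length T is Negative Binomial with variance T·α'·(β'+T)/β'² = 7·103·19/144 = 13699/144.

13699/144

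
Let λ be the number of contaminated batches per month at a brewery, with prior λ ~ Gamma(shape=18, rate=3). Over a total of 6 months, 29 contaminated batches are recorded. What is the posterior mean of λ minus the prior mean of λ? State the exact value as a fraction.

-7/9

Total count 29 over total exposure 6 months.
The Gamma prior is conjugate for the Poisson rate, so λ | data ~ Gamma(18+29, 3+6) = Gamma(47, 9).
Posterior mean = 47/9 = 47/9; prior mean = 18/3 = 6. Difference = 47/9 − 6 = -7/9.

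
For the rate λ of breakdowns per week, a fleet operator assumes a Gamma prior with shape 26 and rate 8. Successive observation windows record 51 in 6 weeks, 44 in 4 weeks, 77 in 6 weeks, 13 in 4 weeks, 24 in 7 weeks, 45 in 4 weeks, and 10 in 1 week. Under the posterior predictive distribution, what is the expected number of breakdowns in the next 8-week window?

58

Total count: 51 + 44 + 77 + 13 + 24 + 45 + 10 = 264.
Total exposure: 6 + 4 + 6 + 4 + 7 + 4 + 1 = 32 weeks.
Posterior: α' = 26 + 264 = 290, β' = 8 + 32 = 40.
Predictive mean over an 8-week window = T·E[λ|data] = 8·290/40 = 58.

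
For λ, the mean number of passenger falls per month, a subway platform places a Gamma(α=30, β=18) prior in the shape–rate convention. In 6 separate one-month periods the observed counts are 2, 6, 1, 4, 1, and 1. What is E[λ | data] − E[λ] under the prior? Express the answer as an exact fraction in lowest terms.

5/24

Total count: 2 + 6 + 1 + 4 + 1 + 1 = 15.
Total exposure: 6 months.
Posterior: α' = 30 + 15 = 45, β' = 18 + 6 = 24.
Posterior mean = 45/24 = 15/8; prior mean = 30/18 = 5/3. Difference = 15/8 − 5/3 = 5/24.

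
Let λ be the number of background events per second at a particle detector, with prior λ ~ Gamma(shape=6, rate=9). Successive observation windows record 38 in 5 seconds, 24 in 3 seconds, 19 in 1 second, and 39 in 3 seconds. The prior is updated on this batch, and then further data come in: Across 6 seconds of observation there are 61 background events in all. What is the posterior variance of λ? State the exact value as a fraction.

Total count: 38 + 24 + 19 + 39 = 120.
Total exposure: 5 + 3 + 1 + 3 = 12 seconds.
After the first batch: Gamma(6 + 120, 9 + 12) = Gamma(126, 21).
Total count 61 over total exposure 6 seconds.
After the second batch: Gamma(126 + 61, 21 + 6) = Gamma(187, 27).
Posterior variance = α'/β'² = 187/729.

187/729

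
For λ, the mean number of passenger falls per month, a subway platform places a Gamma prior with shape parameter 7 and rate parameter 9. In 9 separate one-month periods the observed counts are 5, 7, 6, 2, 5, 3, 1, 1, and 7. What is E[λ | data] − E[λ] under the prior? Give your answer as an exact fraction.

Total count: 5 + 7 + 6 + 2 + 5 + 3 + 1 + 1 + 7 = 37.
Total exposure: 9 months.
Conjugate update: add total count to the shape and total exposure to the rate, giving Gamma(44, 18).
Posterior mean = 44/18 = 22/9; prior mean = 7/9 = 7/9. Difference = 22/9 − 7/9 = 5/3.

5/3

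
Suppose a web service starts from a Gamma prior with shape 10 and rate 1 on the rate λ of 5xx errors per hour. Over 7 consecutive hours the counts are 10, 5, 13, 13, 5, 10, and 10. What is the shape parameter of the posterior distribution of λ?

76

Total count: 10 + 5 + 13 + 13 + 5 + 10 + 10 = 66.
Total exposure: 7 hours.
By Gamma–Poisson conjugacy, the posterior is Gamma(α + Σx, β + Σt) = Gamma(10 + 66, 1 + 7) = Gamma(76, 8).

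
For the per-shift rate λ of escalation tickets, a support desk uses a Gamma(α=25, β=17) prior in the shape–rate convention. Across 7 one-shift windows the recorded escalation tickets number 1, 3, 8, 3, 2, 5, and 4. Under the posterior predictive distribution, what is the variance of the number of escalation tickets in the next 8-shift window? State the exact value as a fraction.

Total count: 1 + 3 + 8 + 3 + 2 + 5 + 4 = 26.
Total exposure: 7 shifts.
By Gamma–Poisson conjugacy, the posterior is Gamma(α + Σx, β + Σt) = Gamma(25 + 26, 17 + 7) = Gamma(51, 24).
The posterior predictive for a window of length T is Negative Binomial with variance T·α'·(β'+T)/β'² = 8·51·32/576 = 68/3.

68/3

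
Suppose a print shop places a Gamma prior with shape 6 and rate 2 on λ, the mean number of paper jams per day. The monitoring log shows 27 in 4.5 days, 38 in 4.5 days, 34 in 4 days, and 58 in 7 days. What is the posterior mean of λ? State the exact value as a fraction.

Total count: 27 + 38 + 34 + 58 = 157.
Total exposure: 4.5 + 4.5 + 4 + 7 = 20 days.
By Gamma–Poisson conjugacy, the posterior is Gamma(α + Σx, β + Σt) = Gamma(6 + 157, 2 + 20) = Gamma(163, 22).
Posterior mean = α'/β' = 163/22.

163/22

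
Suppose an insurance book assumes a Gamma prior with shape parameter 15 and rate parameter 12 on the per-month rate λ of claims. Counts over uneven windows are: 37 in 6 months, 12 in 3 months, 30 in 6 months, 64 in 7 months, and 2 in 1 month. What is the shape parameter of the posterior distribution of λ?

Total count: 37 + 12 + 30 + 64 + 2 = 145.
Total exposure: 6 + 3 + 6 + 7 + 1 = 23 months.
Gamma(α, β) with Poisson data over total exposure Σt gives posterior Gamma(α+Σx, β+Σt) = Gamma(160, 35).

160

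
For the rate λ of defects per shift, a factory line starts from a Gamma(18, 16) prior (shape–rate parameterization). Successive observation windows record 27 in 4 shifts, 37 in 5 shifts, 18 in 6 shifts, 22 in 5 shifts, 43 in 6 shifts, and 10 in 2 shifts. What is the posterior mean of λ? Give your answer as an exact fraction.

175/44

Total count: 27 + 37 + 18 + 22 + 43 + 10 = 157.
Total exposure: 4 + 5 + 6 + 5 + 6 + 2 = 28 shifts.
Posterior: α' = 18 + 157 = 175, β' = 16 + 28 = 44.
Posterior mean = α'/β' = 175/44.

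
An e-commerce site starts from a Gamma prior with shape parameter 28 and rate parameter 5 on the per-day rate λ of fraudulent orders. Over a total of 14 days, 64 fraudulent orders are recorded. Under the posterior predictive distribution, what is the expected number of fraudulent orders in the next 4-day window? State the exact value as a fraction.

Total count 64 over total exposure 14 days.
Gamma(α, β) with Poisson data over total exposure Σt gives posterior Gamma(α+Σx, β+Σt) = Gamma(92, 19).
Predictive mean over a 4-day window = T·E[λ|data] = 4·92/19 = 368/19.

368/19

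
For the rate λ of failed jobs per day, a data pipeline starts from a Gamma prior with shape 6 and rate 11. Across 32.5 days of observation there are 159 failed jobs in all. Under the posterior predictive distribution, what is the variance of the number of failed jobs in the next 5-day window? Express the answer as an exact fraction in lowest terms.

53350/2523

Total count 159 over total exposure 32.5 days.
The Gamma prior is conjugate for the Poisson rate, so λ | data ~ Gamma(6+159, 11+32.5) = Gamma(165, 87/2).
The posterior predictive for a window of length T is Negative Binomial with variance T·α'·(β'+T)/β'² = 5·165·(97/2)/(7569/4) = 53350/2523.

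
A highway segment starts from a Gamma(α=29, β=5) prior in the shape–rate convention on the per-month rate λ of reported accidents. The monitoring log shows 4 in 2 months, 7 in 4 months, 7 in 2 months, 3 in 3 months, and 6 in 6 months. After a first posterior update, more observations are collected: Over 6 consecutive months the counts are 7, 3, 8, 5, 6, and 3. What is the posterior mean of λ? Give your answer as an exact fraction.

Total count: 4 + 7 + 7 + 3 + 6 = 27.
Total exposure: 2 + 4 + 2 + 3 + 6 = 17 months.
After the first batch: Gamma(29 + 27, 5 + 17) = Gamma(56, 22).
Total count: 7 + 3 + 8 + 5 + 6 + 3 = 32.
Total exposure: 6 months.
After the second batch: Gamma(56 + 32, 22 + 6) = Gamma(88, 28).
Posterior mean = α'/β' = 88/28 = 22/7.

22/7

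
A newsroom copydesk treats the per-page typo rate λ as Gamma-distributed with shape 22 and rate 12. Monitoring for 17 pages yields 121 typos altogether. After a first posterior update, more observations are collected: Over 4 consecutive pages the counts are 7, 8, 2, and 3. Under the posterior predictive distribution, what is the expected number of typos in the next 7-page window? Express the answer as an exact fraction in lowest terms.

Total count 121 over total exposure 17 pages.
After the first batch: Gamma(22 + 121, 12 + 17) = Gamma(143, 29).
Total count: 7 + 8 + 2 + 3 = 20.
Total exposure: 4 pages.
After the second batch: Gamma(143 + 20, 29 + 4) = Gamma(163, 33).
Predictive mean over a 7-page window = T·E[λ|data] = 7·163/33 = 1141/33.

1141/33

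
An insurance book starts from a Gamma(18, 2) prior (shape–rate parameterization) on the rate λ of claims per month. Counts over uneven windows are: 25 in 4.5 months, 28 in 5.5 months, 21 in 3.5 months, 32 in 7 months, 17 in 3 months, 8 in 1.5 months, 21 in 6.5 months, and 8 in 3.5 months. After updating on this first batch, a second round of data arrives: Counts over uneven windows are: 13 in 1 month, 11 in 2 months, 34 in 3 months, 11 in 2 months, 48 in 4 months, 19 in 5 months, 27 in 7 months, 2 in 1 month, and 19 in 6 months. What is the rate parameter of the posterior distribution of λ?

68

Total count: 25 + 28 + 21 + 32 + 17 + 8 + 21 + 8 = 160.
Total exposure: 4.5 + 5.5 + 3.5 + 7 + 3 + 1.5 + 6.5 + 3.5 = 35 months.
After the first batch: Gamma(18 + 160, 2 + 35) = Gamma(178, 37).
Total count: 13 + 11 + 34 + 11 + 48 + 19 + 27 + 2 + 19 = 184.
Total exposure: 1 + 2 + 3 + 2 + 4 + 5 + 7 + 1 + 6 = 31 months.
After the second batch: Gamma(178 + 184, 37 + 31) = Gamma(362, 68).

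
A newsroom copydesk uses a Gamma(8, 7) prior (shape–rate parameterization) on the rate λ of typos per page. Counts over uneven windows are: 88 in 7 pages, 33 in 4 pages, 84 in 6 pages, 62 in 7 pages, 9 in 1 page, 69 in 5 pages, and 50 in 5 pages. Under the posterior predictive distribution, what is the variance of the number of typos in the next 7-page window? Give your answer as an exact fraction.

2821/36

Total count: 88 + 33 + 84 + 62 + 9 + 69 + 50 = 395.
Total exposure: 7 + 4 + 6 + 7 + 1 + 5 + 5 = 35 pages.
By Gamma–Poisson conjugacy, the posterior is Gamma(α + Σx, β + Σt) = Gamma(8 + 395, 7 + 35) = Gamma(403, 42).
The posterior predictive for a window of length T is Negative Binomial with variance T·α'·(β'+T)/β'² = 7·403·49/1764 = 2821/36.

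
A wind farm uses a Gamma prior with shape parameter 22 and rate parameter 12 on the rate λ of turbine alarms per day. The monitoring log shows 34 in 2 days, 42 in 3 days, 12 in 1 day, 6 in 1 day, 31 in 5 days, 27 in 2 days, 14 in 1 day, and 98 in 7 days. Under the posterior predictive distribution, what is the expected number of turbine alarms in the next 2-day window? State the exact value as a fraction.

286/17

Total count: 34 + 42 + 12 + 6 + 31 + 27 + 14 + 98 = 264.
Total exposure: 2 + 3 + 1 + 1 + 5 + 2 + 1 + 7 = 22 days.
Gamma(α, β) with Poisson data over total exposure Σt gives posterior Gamma(α+Σx, β+Σt) = Gamma(286, 34).
Predictive mean over a 2-day window = T·E[λ|data] = 2·286/34 = 286/17.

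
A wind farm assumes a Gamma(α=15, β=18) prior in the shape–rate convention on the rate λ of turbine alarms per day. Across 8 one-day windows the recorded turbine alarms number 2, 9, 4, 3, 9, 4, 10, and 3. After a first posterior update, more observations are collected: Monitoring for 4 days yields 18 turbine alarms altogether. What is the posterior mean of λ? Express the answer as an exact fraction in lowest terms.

Total count: 2 + 9 + 4 + 3 + 9 + 4 + 10 + 3 = 44.
Total exposure: 8 days.
After the first batch: Gamma(15 + 44, 18 + 8) = Gamma(59, 26).
Total count 18 over total exposure 4 days.
After the second batch: Gamma(59 + 18, 26 + 4) = Gamma(77, 30).
Posterior mean = α'/β' = 77/30.

77/30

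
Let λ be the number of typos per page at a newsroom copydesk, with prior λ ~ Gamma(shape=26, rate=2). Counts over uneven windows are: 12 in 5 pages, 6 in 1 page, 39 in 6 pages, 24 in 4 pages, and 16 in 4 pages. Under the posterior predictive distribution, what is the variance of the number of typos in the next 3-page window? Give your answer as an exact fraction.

Total count: 12 + 6 + 39 + 24 + 16 = 97.
Total exposure: 5 + 1 + 6 + 4 + 4 = 20 pages.
The Gamma prior is conjugate for the Poisson rate, so λ | data ~ Gamma(26+97, 2+20) = Gamma(123, 22).
The posterior predictive for a window of length T is Negative Binomial with variance T·α'·(β'+T)/β'² = 3·123·25/484 = 9225/484.

9225/484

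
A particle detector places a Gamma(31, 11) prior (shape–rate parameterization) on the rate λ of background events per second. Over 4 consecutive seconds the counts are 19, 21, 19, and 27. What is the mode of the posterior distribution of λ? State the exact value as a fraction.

Total count: 19 + 21 + 19 + 27 = 86.
Total exposure: 4 seconds.
Conjugate update: add total count to the shape and total exposure to the rate, giving Gamma(117, 15).
Posterior mode = (α'−1)/β' = 116/15.

116/15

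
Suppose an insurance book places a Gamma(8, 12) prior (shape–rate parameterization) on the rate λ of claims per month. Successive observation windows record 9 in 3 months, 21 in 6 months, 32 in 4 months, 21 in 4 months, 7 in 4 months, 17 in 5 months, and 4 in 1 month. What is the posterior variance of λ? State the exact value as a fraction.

Total count: 9 + 21 + 32 + 21 + 7 + 17 + 4 = 111.
Total exposure: 3 + 6 + 4 + 4 + 4 + 5 + 1 = 27 months.
Gamma(α, β) with Poisson data over total exposure Σt gives posterior Gamma(α+Σx, β+Σt) = Gamma(119, 39).
Posterior variance = α'/β'² = 119/1521.

119/1521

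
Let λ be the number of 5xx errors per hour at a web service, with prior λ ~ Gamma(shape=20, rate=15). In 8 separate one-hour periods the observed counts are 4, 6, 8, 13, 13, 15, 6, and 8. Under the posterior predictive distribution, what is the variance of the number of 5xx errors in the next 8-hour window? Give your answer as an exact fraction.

Total count: 4 + 6 + 8 + 13 + 13 + 15 + 6 + 8 = 73.
Total exposure: 8 hours.
Posterior: α' = 20 + 73 = 93, β' = 15 + 8 = 23.
The posterior predictive for a window of length T is Negative Binomial with variance T·α'·(β'+T)/β'² = 8·93·31/529 = 23064/529.

23064/529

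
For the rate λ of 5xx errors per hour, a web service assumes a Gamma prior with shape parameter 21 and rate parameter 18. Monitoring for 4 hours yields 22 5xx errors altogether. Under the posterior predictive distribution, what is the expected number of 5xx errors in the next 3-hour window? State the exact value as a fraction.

129/22

Total count 22 over total exposure 4 hours.
Posterior: α' = 21 + 22 = 43, β' = 18 + 4 = 22.
Predictive mean over a 3-hour window = T·E[λ|data] = 3·43/22 = 129/22.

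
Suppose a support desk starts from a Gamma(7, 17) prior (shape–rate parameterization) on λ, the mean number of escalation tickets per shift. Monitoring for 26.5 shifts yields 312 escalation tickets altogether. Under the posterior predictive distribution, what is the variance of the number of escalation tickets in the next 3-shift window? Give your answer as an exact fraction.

682/29

Total count 312 over total exposure 26.5 shifts.
Gamma(α, β) with Poisson data over total exposure Σt gives posterior Gamma(α+Σx, β+Σt) = Gamma(319, 87/2).
The posterior predictive for a window of length T is Negative Binomial with variance T·α'·(β'+T)/β'² = 3·319·(93/2)/(7569/4) = 682/29.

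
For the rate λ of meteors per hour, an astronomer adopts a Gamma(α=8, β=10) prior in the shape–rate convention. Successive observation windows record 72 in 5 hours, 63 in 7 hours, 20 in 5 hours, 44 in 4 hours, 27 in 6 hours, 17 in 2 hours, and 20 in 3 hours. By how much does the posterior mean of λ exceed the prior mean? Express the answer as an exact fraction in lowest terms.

Total count: 72 + 63 + 20 + 44 + 27 + 17 + 20 = 263.
Total exposure: 5 + 7 + 5 + 4 + 6 + 2 + 3 = 32 hours.
By Gamma–Poisson conjugacy, the posterior is Gamma(α + Σx, β + Σt) = Gamma(8 + 263, 10 + 32) = Gamma(271, 42).
Posterior mean = 271/42 = 271/42; prior mean = 8/10 = 4/5. Difference = 271/42 − 4/5 = 1187/210.

1187/210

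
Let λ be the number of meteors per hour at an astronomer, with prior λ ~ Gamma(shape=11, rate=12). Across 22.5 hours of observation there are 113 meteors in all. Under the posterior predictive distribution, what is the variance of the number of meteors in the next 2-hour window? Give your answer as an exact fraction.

Total count 113 over total exposure 22.5 hours.
Gamma(α, β) with Poisson data over total exposure Σt gives posterior Gamma(α+Σx, β+Σt) = Gamma(124, 69/2).
The posterior predictive for a window of length T is Negative Binomial with variance T·α'·(β'+T)/β'² = 2·124·(73/2)/(4761/4) = 36208/4761.

36208/4761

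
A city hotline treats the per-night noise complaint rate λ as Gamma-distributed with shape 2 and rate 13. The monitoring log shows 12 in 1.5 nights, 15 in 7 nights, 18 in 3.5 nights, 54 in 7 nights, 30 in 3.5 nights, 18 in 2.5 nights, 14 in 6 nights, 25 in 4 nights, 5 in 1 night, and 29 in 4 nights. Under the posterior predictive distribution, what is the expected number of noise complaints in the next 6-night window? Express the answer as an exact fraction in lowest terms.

1332/53

Total count: 12 + 15 + 18 + 54 + 30 + 18 + 14 + 25 + 5 + 29 = 220.
Total exposure: 1.5 + 7 + 3.5 + 7 + 3.5 + 2.5 + 6 + 4 + 1 + 4 = 40 nights.
The Gamma prior is conjugate for the Poisson rate, so λ | data ~ Gamma(2+220, 13+40) = Gamma(222, 53).
Predictive mean over a 6-night window = T·E[λ|data] = 6·222/53 = 1332/53.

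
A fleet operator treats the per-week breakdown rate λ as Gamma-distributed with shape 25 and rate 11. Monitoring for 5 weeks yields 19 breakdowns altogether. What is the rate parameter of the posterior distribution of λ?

Total count 19 over total exposure 5 weeks.
The Gamma prior is conjugate for the Poisson rate, so λ | data ~ Gamma(25+19, 11+5) = Gamma(44, 16).

16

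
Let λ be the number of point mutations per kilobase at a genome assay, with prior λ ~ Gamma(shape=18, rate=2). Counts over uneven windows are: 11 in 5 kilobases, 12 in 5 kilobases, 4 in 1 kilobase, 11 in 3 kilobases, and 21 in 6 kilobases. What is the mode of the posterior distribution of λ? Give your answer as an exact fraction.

Total count: 11 + 12 + 4 + 11 + 21 = 59.
Total exposure: 5 + 5 + 1 + 3 + 6 = 20 kilobases.
Conjugate update: add total count to the shape and total exposure to the rate, giving Gamma(77, 22).
Posterior mode = (α'−1)/β' = 76/22 = 38/11.

38/11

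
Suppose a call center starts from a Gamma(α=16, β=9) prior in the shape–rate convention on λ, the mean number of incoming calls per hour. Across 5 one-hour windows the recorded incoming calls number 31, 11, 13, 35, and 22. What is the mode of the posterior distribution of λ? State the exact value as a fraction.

127/14

Total count: 31 + 11 + 13 + 35 + 22 = 112.
Total exposure: 5 hours.
Conjugate update: add total count to the shape and total exposure to the rate, giving Gamma(128, 14).
Posterior mode = (α'−1)/β' = 127/14.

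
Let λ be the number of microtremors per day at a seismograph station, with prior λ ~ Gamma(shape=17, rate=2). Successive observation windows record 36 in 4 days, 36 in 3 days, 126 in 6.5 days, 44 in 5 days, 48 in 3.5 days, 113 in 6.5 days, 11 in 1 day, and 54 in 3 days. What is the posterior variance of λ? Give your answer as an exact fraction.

Total count: 36 + 36 + 126 + 44 + 48 + 113 + 11 + 54 = 468.
Total exposure: 4 + 3 + 6.5 + 5 + 3.5 + 6.5 + 1 + 3 = 32.5 days.
By Gamma–Poisson conjugacy, the posterior is Gamma(α + Σx, β + Σt) = Gamma(17 + 468, 2 + 32.5) = Gamma(485, 69/2).
Posterior variance = α'/β'² = 485/(4761/4) = 1940/4761.

1940/4761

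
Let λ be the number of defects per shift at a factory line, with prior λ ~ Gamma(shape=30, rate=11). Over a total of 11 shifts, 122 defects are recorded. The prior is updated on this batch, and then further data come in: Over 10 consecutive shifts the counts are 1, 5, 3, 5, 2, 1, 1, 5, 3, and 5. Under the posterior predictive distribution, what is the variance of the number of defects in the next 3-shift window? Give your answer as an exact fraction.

Total count 122 over total exposure 11 shifts.
After the first batch: Gamma(30 + 122, 11 + 11) = Gamma(152, 22).
Total count: 1 + 5 + 3 + 5 + 2 + 1 + 1 + 5 + 3 + 5 = 31.
Total exposure: 10 shifts.
After the second batch: Gamma(152 + 31, 22 + 10) = Gamma(183, 32).
The posterior predictive for a window of length T is Negative Binomial with variance T·α'·(β'+T)/β'² = 3·183·35/1024 = 19215/1024.

19215/1024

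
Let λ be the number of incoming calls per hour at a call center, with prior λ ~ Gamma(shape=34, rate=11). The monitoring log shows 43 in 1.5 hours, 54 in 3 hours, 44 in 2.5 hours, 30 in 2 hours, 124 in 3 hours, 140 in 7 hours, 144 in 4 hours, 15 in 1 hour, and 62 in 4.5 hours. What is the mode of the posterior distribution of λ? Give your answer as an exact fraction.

Total count: 43 + 54 + 44 + 30 + 124 + 140 + 144 + 15 + 62 = 656.
Total exposure: 1.5 + 3 + 2.5 + 2 + 3 + 7 + 4 + 1 + 4.5 = 28.5 hours.
Gamma(α, β) with Poisson data over total exposure Σt gives posterior Gamma(α+Σx, β+Σt) = Gamma(690, 79/2).
Posterior mode = (α'−1)/β' = 689/(79/2) = 1378/79.

1378/79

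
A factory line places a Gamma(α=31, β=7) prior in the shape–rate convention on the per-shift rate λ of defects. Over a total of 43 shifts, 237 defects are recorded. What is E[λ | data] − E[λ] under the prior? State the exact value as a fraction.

Total count 237 over total exposure 43 shifts.
Gamma(α, β) with Poisson data over total exposure Σt gives posterior Gamma(α+Σx, β+Σt) = Gamma(268, 50).
Posterior mean = 268/50 = 134/25; prior mean = 31/7 = 31/7. Difference = 134/25 − 31/7 = 163/175.

163/175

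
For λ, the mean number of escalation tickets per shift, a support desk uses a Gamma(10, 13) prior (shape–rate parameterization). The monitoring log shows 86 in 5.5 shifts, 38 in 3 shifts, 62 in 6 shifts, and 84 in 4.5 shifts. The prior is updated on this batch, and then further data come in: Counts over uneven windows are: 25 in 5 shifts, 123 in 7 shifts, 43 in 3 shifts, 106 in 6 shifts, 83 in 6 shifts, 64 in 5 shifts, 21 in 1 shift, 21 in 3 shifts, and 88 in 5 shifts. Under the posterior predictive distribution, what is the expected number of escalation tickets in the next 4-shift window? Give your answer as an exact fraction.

Total count: 86 + 38 + 62 + 84 = 270.
Total exposure: 5.5 + 3 + 6 + 4.5 = 19 shifts.
After the first batch: Gamma(10 + 270, 13 + 19) = Gamma(280, 32).
Total count: 25 + 123 + 43 + 106 + 83 + 64 + 21 + 21 + 88 = 574.
Total exposure: 5 + 7 + 3 + 6 + 6 + 5 + 1 + 3 + 5 = 41 shifts.
After the second batch: Gamma(280 + 574, 32 + 41) = Gamma(854, 73).
Predictive mean over a 4-shift window = T·E[λ|data] = 4·854/73 = 3416/73.

3416/73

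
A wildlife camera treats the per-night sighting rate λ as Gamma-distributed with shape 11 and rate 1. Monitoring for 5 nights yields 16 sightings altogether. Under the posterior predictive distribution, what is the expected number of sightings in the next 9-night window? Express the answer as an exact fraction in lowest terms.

81/2

Total count 16 over total exposure 5 nights.
By Gamma–Poisson conjugacy, the posterior is Gamma(α + Σx, β + Σt) = Gamma(11 + 16, 1 + 5) = Gamma(27, 6).
Predictive mean over a 9-night window = T·E[λ|data] = 9·27/6 = 81/2.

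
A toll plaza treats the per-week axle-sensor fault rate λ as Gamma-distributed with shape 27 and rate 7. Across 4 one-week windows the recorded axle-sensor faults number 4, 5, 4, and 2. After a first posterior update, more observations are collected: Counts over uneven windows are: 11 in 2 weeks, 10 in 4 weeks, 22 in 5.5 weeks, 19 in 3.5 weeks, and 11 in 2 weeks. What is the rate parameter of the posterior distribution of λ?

Total count: 4 + 5 + 4 + 2 = 15.
Total exposure: 4 weeks.
After the first batch: Gamma(27 + 15, 7 + 4) = Gamma(42, 11).
Total count: 11 + 10 + 22 + 19 + 11 = 73.
Total exposure: 2 + 4 + 5.5 + 3.5 + 2 = 17 weeks.
After the second batch: Gamma(42 + 73, 11 + 17) = Gamma(115, 28).

28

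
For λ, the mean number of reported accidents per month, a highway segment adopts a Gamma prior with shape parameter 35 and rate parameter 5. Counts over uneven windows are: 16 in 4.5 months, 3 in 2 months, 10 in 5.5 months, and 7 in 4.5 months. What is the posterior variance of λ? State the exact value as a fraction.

Total count: 16 + 3 + 10 + 7 = 36.
Total exposure: 4.5 + 2 + 5.5 + 4.5 = 16.5 months.
The Gamma prior is conjugate for the Poisson rate, so λ | data ~ Gamma(35+36, 5+16.5) = Gamma(71, 43/2).
Posterior variance = α'/β'² = 71/(1849/4) = 284/1849.

284/1849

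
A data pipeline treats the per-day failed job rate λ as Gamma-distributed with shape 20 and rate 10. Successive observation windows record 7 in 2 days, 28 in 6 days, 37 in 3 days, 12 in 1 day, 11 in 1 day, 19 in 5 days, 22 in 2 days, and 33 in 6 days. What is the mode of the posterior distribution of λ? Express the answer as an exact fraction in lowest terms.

47/9

Total count: 7 + 28 + 37 + 12 + 11 + 19 + 22 + 33 = 169.
Total exposure: 2 + 6 + 3 + 1 + 1 + 5 + 2 + 6 = 26 days.
By Gamma–Poisson conjugacy, the posterior is Gamma(α + Σx, β + Σt) = Gamma(20 + 169, 10 + 26) = Gamma(189, 36).
Posterior mode = (α'−1)/β' = 188/36 = 47/9.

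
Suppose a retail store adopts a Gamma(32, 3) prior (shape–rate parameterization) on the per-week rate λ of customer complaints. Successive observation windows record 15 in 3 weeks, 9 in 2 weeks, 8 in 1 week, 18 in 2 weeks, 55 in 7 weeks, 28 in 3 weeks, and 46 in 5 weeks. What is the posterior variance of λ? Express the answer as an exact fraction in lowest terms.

Total count: 15 + 9 + 8 + 18 + 55 + 28 + 46 = 179.
Total exposure: 3 + 2 + 1 + 2 + 7 + 3 + 5 = 23 weeks.
Conjugate update: add total count to the shape and total exposure to the rate, giving Gamma(211, 26).
Posterior variance = α'/β'² = 211/676.

211/676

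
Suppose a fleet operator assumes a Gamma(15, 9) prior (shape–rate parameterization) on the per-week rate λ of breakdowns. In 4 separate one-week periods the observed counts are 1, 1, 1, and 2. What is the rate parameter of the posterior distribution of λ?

Total count: 1 + 1 + 1 + 2 = 5.
Total exposure: 4 weeks.
The Gamma prior is conjugate for the Poisson rate, so λ | data ~ Gamma(15+5, 9+4) = Gamma(20, 13).

13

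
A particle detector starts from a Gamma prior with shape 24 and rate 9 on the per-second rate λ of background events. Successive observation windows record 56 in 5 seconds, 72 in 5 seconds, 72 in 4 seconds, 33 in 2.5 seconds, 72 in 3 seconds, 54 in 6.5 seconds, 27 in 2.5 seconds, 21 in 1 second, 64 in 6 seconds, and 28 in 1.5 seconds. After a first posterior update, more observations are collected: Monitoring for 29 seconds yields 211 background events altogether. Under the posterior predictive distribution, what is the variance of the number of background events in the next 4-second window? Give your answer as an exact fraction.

231944/5625

Total count: 56 + 72 + 72 + 33 + 72 + 54 + 27 + 21 + 64 + 28 = 499.
Total exposure: 5 + 5 + 4 + 2.5 + 3 + 6.5 + 2.5 + 1 + 6 + 1.5 = 37 seconds.
After the first batch: Gamma(24 + 499, 9 + 37) = Gamma(523, 46).
Total count 211 over total exposure 29 seconds.
After the second batch: Gamma(523 + 211, 46 + 29) = Gamma(734, 75).
The posterior predictive for a window of length T is Negative Binomial with variance T·α'·(β'+T)/β'² = 4·734·79/5625 = 231944/5625.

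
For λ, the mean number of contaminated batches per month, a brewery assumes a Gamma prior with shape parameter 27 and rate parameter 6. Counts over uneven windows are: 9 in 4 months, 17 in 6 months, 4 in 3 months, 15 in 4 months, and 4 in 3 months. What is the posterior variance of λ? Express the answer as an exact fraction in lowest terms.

19/169

Total count: 9 + 17 + 4 + 15 + 4 = 49.
Total exposure: 4 + 6 + 3 + 4 + 3 = 20 months.
Posterior: α' = 27 + 49 = 76, β' = 6 + 20 = 26.
Posterior variance = α'/β'² = 76/676 = 19/169.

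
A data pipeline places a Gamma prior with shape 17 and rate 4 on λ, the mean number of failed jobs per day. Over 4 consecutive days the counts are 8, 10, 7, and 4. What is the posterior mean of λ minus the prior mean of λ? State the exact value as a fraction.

Total count: 8 + 10 + 7 + 4 = 29.
Total exposure: 4 days.
Posterior: α' = 17 + 29 = 46, β' = 4 + 4 = 8.
Posterior mean = 46/8 = 23/4; prior mean = 17/4 = 17/4. Difference = 23/4 − 17/4 = 3/2.

3/2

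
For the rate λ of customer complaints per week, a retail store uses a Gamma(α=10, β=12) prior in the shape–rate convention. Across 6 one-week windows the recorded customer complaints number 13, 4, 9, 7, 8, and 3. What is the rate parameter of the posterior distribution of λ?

Total count: 13 + 4 + 9 + 7 + 8 + 3 = 44.
Total exposure: 6 weeks.
Conjugate update: add total count to the shape and total exposure to the rate, giving Gamma(54, 18).

18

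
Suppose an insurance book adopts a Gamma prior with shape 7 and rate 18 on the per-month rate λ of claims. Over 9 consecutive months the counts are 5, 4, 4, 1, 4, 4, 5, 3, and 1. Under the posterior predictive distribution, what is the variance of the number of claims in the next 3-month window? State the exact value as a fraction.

380/81

Total count: 5 + 4 + 4 + 1 + 4 + 4 + 5 + 3 + 1 = 31.
Total exposure: 9 months.
Posterior: α' = 7 + 31 = 38, β' = 18 + 9 = 27.
The posterior predictive for a window of length T is Negative Binomial with variance T·α'·(β'+T)/β'² = 3·38·30/729 = 380/81.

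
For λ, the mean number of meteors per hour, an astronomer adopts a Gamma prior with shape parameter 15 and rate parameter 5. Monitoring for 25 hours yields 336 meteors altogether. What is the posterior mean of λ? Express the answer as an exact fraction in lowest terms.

Total count 336 over total exposure 25 hours.
Conjugate update: add total count to the shape and total exposure to the rate, giving Gamma(351, 30).
Posterior mean = α'/β' = 351/30 = 117/10.

117/10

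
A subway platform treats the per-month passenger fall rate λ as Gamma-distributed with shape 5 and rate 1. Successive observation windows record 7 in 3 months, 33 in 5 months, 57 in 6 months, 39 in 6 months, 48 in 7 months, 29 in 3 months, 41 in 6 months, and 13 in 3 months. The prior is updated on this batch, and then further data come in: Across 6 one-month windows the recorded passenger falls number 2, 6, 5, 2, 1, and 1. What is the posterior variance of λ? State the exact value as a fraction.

289/2116

Total count: 7 + 33 + 57 + 39 + 48 + 29 + 41 + 13 = 267.
Total exposure: 3 + 5 + 6 + 6 + 7 + 3 + 6 + 3 = 39 months.
After the first batch: Gamma(5 + 267, 1 + 39) = Gamma(272, 40).
Total count: 2 + 6 + 5 + 2 + 1 + 1 = 17.
Total exposure: 6 months.
After the second batch: Gamma(272 + 17, 40 + 6) = Gamma(289, 46).
Posterior variance = α'/β'² = 289/2116.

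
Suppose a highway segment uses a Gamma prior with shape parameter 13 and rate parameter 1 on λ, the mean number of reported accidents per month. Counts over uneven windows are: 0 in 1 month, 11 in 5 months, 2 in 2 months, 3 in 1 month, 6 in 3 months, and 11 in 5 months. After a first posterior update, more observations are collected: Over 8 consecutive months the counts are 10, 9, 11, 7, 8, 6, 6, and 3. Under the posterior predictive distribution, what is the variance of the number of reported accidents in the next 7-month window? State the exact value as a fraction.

12243/338

Total count: 0 + 11 + 2 + 3 + 6 + 11 = 33.
Total exposure: 1 + 5 + 2 + 1 + 3 + 5 = 17 months.
After the first batch: Gamma(13 + 33, 1 + 17) = Gamma(46, 18).
Total count: 10 + 9 + 11 + 7 + 8 + 6 + 6 + 3 = 60.
Total exposure: 8 months.
After the second batch: Gamma(46 + 60, 18 + 8) = Gamma(106, 26).
The posterior predictive for a window of length T is Negative Binomial with variance T·α'·(β'+T)/β'² = 7·106·33/676 = 12243/338.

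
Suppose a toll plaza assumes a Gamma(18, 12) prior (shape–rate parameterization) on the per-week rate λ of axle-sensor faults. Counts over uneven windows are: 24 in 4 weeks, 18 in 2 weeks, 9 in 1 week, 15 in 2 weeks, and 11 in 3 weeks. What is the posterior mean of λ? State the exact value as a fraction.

Total count: 24 + 18 + 9 + 15 + 11 = 77.
Total exposure: 4 + 2 + 1 + 2 + 3 = 12 weeks.
Posterior: α' = 18 + 77 = 95, β' = 12 + 12 = 24.
Posterior mean = α'/β' = 95/24.

95/24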